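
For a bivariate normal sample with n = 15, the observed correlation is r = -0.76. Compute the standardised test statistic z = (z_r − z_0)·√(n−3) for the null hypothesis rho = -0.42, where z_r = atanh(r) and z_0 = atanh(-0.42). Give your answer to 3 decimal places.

-1.900

z_r = atanh(-0.76) = -0.996215,  z_0 = atanh(-0.42) = -0.447692
SE = 1/√(n−3) = 1/√12 = 0.288675
z = (z_r − z_0)/SE = (-0.996215 − (-0.447692)) / 0.288675 = -0.548523 / 0.288675 = -1.900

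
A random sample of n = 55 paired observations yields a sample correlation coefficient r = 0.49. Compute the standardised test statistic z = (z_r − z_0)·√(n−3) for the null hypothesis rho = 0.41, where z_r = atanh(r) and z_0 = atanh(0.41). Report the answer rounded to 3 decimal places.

0.724

Fisher z: atanh(0.49) = 0.536060, atanh(0.41) = 0.435611
z = (z_r − z_0)·√(n−3) = (0.536060 − 0.435611)·√52 = 0.100449 · 7.211103 = 0.724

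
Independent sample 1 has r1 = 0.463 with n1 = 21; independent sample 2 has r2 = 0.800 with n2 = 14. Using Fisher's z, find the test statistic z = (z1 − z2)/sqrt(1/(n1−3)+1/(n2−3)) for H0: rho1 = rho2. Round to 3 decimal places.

Fisher z-transforms: z1 = atanh(0.463) = 0.501123, z2 = atanh(0.800) = 1.098612; difference d = -0.597489
Var(d) = 1/18 + 1/11 = 0.0555556 + 0.0909091 = 0.1464647
z = d/√Var(d) = -0.597489 / √0.1464647 = -0.597489 / 0.382707 = -1.561

-1.561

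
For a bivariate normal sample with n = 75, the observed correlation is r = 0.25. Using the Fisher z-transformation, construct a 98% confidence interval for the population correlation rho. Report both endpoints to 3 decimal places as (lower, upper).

(-0.019, 0.485)

Fisher z: z_r = atanh(r) = ½·ln((1+0.25)/(1−0.25)) = 0.255413
SE(z) = 1/√(n−3) = 1/√72 = 0.117851
98% ⇒ z* = 2.326; margin = 2.326·0.117851 = 0.274121
CI on z-scale: (-0.018708, 0.529534)
Back-transform: tanh(-0.018708) = -0.018706, tanh(0.529534) = 0.485025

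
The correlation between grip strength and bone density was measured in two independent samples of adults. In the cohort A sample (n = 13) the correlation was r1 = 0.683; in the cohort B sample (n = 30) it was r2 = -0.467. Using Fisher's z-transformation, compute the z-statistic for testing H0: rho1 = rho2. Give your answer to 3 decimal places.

Fisher z-transforms: z1 = atanh(0.683) = 0.834716, z2 = atanh(-0.467) = -0.506227; difference d = 1.340943
Var(d) = 1/10 + 1/27 = 0.1000000 + 0.0370370 = 0.1370370
z = d/√Var(d) = 1.340943 / √0.1370370 = 1.340943 / 0.370185 = 3.622

3.622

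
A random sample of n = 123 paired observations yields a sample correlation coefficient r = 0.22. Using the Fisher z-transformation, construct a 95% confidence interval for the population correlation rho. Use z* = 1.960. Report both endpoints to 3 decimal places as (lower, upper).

(0.045, 0.382)

z_r = atanh(0.22) = 0.223656;  SE = 1/√(n−3) = 1/√120 = 0.091287
z-limits: 0.223656 ± 1.960·0.091287 = 0.223656 ± 0.178923 = [0.044733, 0.402579]
ρ-limits: (tanh 0.044733, tanh 0.402579) = (0.045, 0.382)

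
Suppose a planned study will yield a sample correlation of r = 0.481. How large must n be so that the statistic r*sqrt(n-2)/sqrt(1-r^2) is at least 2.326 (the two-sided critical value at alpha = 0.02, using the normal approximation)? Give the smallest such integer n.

Need r·√(n−2)/√(1−r²) ≥ 2.326
√(n−2) ≥ 2.326·√(1−0.231361) / 0.481 = 2.326·0.876721 / 0.481 = 4.2396
n−2 ≥ 17.9742  ⇒  n ≥ 19.9742
Smallest integer n = 20

20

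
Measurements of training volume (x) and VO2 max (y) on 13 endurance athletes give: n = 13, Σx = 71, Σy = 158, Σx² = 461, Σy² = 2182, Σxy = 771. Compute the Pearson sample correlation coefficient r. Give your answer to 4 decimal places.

-0.6640

Numerator: nΣxy − (Σx)(Σy) = 13·771 − (71)(158) = -1195
Denominator: √[(nΣx²−(Σx)²)(nΣy²−(Σy)²)]
  nΣx²−(Σx)² = 13·461 − 5041 = 952;  nΣy²−(Σy)² = 13·2182 − 24964 = 3402
  √(952·3402) = √3238704 = 1799.6400
r = -1195 / 1799.6400 = -0.6640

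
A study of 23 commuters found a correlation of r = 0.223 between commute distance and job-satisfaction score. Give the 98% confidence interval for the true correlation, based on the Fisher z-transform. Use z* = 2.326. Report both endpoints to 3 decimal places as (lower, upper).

(-0.285, 0.633)

z_r = atanh(0.223) = 0.226811;  SE = 1/√(n−3) = 1/√20 = 0.223607
z-limits: 0.226811 ± 2.326·0.223607 = 0.226811 ± 0.520110 = [-0.293299, 0.746921]
ρ-limits: (tanh -0.293299, tanh 0.746921) = (-0.285, 0.633)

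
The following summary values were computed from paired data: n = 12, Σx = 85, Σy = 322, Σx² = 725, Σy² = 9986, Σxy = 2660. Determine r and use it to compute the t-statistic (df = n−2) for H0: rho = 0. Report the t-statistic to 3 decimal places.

8.151

S_xy = nΣxy − ΣxΣy = 12·2660 − 85·322 = 31920 − 27370 = 4550
S_xx = nΣx² − (Σx)² = 12·725 − 85² = 8700 − 7225 = 1475
S_yy = nΣy² − (Σy)² = 12·9986 − 322² = 119832 − 103684 = 16148
r = S_xy / √(S_xx·S_yy) = 4550 / √(1475·16148) = 4550 / √23818300 = 4550 / 4880.3996 = 0.9323
t = r·√(n−2)/√(1−r²) = 0.9323·√10 / √(1−0.869183) = 2.948191 / 0.361686 = 8.151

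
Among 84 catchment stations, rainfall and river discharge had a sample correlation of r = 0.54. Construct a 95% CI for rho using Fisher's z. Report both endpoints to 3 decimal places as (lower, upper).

(0.368, 0.676)

Fisher z: z_r = atanh(r) = ½·ln((1+0.54)/(1−0.54)) = 0.604156
SE(z) = 1/√(n−3) = 1/√81 = 0.111111
95% ⇒ z* = 1.960; margin = 1.960·0.111111 = 0.217778
CI on z-scale: (0.386378, 0.821934)
Back-transform: tanh(0.386378) = 0.368234, tanh(0.821934) = 0.676121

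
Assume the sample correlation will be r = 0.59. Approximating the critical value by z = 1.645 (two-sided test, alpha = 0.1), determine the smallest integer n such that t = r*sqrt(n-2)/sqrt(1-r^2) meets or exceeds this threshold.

8

r√(n−2)/√(1−r²) ≥ 1.645  ⇔  n−2 ≥ (1.645)²·(1−r²)/r²
(1−r²)/r² = (1−0.3481)/0.3481 = 1.8727
n ≥ 2 + 2.706025·1.8727 = 2 + 5.0676 = 7.0676
⌈7.0676⌉ = 8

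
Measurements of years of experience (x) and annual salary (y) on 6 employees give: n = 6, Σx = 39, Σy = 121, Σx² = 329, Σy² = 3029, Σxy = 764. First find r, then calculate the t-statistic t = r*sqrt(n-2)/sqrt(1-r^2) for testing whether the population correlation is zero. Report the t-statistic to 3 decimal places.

-0.215

S_xy = nΣxy − ΣxΣy = 6·764 − 39·121 = 4584 − 4719 = -135
S_xx = nΣx² − (Σx)² = 6·329 − 39² = 1974 − 1521 = 453
S_yy = nΣy² − (Σy)² = 6·3029 − 121² = 18174 − 14641 = 3533
r = S_xy / √(S_xx·S_yy) = -135 / √(453·3533) = -135 / √1600449 = -135 / 1265.0885 = -0.1067
t = r·√(n−2)/√(1−r²) = -0.1067·√4 / √(1−0.011385) = -0.213400 / 0.994291 = -0.215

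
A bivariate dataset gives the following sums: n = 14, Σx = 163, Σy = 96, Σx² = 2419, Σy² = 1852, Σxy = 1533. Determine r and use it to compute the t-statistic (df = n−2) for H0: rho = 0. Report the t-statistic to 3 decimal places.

2.145

Numerator: nΣxy − (Σx)(Σy) = 14·1533 − (163)(96) = 5814
Denominator: √[(nΣx²−(Σx)²)(nΣy²−(Σy)²)]
  nΣx²−(Σx)² = 14·2419 − 26569 = 7297;  nΣy²−(Σy)² = 14·1852 − 9216 = 16712
  √(7297·16712) = √121947464 = 11042.9826
r = 5814 / 11042.9826 = 0.5265
t = r·√(n−2)/√(1−r²) = 0.5265·√12 / √(1−0.277202) = 1.823850 / 0.850175 = 2.145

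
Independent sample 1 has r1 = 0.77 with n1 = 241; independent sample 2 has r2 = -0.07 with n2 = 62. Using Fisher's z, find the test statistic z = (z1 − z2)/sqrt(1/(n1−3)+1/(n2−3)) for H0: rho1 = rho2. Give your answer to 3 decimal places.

7.498

z1 = atanh(0.77) = 1.020328,  z2 = atanh(-0.07) = -0.070115
SE = √(1/(n1−3) + 1/(n2−3)) = √(1/238 + 1/59) = √(0.0042017 + 0.0169492) = √0.0211509 = 0.145433
z = (z1 − z2)/SE = (1.020328 − (-0.070115)) / 0.145433 = 1.090443 / 0.145433 = 7.498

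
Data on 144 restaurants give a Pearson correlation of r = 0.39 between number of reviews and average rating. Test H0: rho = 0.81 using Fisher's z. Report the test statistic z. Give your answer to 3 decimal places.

Fisher z: atanh(0.39) = 0.411800, atanh(0.81) = 1.127029
z = (z_r − z_0)·√(n−3) = (0.411800 − 1.127029)·√141 = -0.715229 · 11.874342 = -8.493

-8.493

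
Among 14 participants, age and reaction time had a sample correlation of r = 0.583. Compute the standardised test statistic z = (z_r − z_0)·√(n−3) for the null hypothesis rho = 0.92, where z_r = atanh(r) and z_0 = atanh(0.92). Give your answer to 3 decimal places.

-3.058

z_r = atanh(0.583) = 0.666995,  z_0 = atanh(0.92) = 1.589027
SE = 1/√(n−3) = 1/√11 = 0.301511
z = (z_r − z_0)/SE = (0.666995 − 1.589027) / 0.301511 = -0.922032 / 0.301511 = -3.058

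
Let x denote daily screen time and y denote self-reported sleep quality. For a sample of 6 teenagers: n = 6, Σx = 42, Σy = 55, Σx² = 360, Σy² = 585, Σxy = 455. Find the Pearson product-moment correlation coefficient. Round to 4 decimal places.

0.9584

S_xy = nΣxy − ΣxΣy = 6·455 − 42·55 = 2730 − 2310 = 420
S_xx = nΣx² − (Σx)² = 6·360 − 42² = 2160 − 1764 = 396
S_yy = nΣy² − (Σy)² = 6·585 − 55² = 3510 − 3025 = 485
r = S_xy / √(S_xx·S_yy) = 420 / √(396·485) = 420 / √192060 = 420 / 438.2465 = 0.9584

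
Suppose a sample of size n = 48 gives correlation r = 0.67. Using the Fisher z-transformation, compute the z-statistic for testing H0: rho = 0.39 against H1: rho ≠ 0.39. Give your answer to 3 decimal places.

2.676

z_r = atanh(0.67) = 0.810743,  z_0 = atanh(0.39) = 0.411800
SE = 1/√(n−3) = 1/√45 = 0.149071
z = (z_r − z_0)/SE = (0.810743 − 0.411800) / 0.149071 = 0.398943 / 0.149071 = 2.676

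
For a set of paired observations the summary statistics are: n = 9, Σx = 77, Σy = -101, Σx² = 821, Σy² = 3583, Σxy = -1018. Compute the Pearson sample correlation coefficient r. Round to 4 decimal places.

-0.2441

S_xy = nΣxy − ΣxΣy = 9·(-1018) − 77·(-101) = -9162 − (-7777) = -1385
S_xx = nΣx² − (Σx)² = 9·821 − 77² = 7389 − 5929 = 1460
S_yy = nΣy² − (Σy)² = 9·3583 − (-101)² = 32247 − 10201 = 22046
r = S_xy / √(S_xx·S_yy) = -1385 / √(1460·22046) = -1385 / √32187160 = -1385 / 5673.3729 = -0.2441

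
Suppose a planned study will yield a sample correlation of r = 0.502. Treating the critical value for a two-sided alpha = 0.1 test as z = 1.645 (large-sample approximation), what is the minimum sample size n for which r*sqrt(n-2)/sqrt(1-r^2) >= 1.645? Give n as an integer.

r√(n−2)/√(1−r²) ≥ 1.645  ⇔  n−2 ≥ (1.645)²·(1−r²)/r²
(1−r²)/r² = (1−0.252004)/0.252004 = 2.9682
n ≥ 2 + 2.706025·2.9682 = 2 + 8.0320 = 10.0320
⌈10.0320⌉ = 11

11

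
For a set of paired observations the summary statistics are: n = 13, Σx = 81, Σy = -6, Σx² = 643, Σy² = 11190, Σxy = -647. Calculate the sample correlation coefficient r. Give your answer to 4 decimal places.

-0.4901

S_xy = nΣxy − ΣxΣy = 13·(-647) − 81·(-6) = -8411 − (-486) = -7925
S_xx = nΣx² − (Σx)² = 13·643 − 81² = 8359 − 6561 = 1798
S_yy = nΣy² − (Σy)² = 13·11190 − (-6)² = 145470 − 36 = 145434
r = S_xy / √(S_xx·S_yy) = -7925 / √(1798·145434) = -7925 / √261490332 = -7925 / 16170.6627 = -0.4901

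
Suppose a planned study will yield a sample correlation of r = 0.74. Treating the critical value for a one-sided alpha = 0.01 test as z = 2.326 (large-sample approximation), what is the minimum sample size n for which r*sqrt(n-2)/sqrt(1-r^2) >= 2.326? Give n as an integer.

7

Need r·√(n−2)/√(1−r²) ≥ 2.326
√(n−2) ≥ 2.326·√(1−0.5476) / 0.74 = 2.326·0.672607 / 0.74 = 2.1142
n−2 ≥ 4.4698  ⇒  n ≥ 6.4698
Smallest integer n = 7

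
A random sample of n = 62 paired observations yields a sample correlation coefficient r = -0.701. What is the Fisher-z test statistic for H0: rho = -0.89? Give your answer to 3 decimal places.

Fisher z: atanh(-0.701) = -0.869264, atanh(-0.89) = -1.421926
z = (z_r − z_0)·√(n−3) = (-0.869264 − (-1.421926))·√59 = 0.552662 · 7.681146 = 4.245

4.245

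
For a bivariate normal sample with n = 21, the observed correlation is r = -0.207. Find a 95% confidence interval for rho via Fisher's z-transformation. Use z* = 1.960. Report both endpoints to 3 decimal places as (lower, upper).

Fisher z: z_r = atanh(r) = ½·ln((1+(-0.207))/(1−(-0.207))) = -0.210035
SE(z) = 1/√(n−3) = 1/√18 = 0.235702
95% ⇒ z* = 1.960; margin = 1.960·0.235702 = 0.461976
CI on z-scale: (-0.672011, 0.251941)
Back-transform: tanh(-0.672011) = -0.586301, tanh(0.251941) = 0.246742

(-0.586, 0.247)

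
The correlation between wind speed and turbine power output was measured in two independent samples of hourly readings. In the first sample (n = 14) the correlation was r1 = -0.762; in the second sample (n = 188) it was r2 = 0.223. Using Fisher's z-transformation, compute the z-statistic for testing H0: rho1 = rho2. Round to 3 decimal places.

-3.956

z1 = atanh(-0.762) = -1.000967,  z2 = atanh(0.223) = 0.226811
SE = √(1/(n1−3) + 1/(n2−3)) = √(1/11 + 1/185) = √(0.0909091 + 0.0054054) = √0.0963145 = 0.310346
z = (z1 − z2)/SE = (-1.000967 − 0.226811) / 0.310346 = -1.227778 / 0.310346 = -3.956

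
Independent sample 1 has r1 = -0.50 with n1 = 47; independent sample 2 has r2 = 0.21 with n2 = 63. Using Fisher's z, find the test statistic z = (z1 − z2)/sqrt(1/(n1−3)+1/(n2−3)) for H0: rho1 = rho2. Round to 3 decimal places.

Fisher z-transforms: z1 = atanh(-0.50) = -0.549306, z2 = atanh(0.21) = 0.213171; difference d = -0.762477
Var(d) = 1/44 + 1/60 = 0.0227273 + 0.0166667 = 0.0393940
z = d/√Var(d) = -0.762477 / √0.0393940 = -0.762477 / 0.198479 = -3.842

-3.842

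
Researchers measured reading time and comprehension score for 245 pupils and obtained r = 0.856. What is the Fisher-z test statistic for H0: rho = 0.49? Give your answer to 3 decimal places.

11.545

z_r = atanh(0.856) = 1.278183,  z_0 = atanh(0.49) = 0.536060
SE = 1/√(n−3) = 1/√242 = 0.064282
z = (z_r − z_0)/SE = (1.278183 − 0.536060) / 0.064282 = 0.742123 / 0.064282 = 11.545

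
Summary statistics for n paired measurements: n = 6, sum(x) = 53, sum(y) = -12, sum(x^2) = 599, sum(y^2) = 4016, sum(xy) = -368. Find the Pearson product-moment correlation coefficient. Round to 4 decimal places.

-0.3625

Numerator: nΣxy − (Σx)(Σy) = 6·(-368) − (53)(-12) = -1572
Denominator: √[(nΣx²−(Σx)²)(nΣy²−(Σy)²)]
  nΣx²−(Σx)² = 6·599 − 2809 = 785;  nΣy²−(Σy)² = 6·4016 − 144 = 23952
  √(785·23952) = √18802320 = 4336.1642
r = -1572 / 4336.1642 = -0.3625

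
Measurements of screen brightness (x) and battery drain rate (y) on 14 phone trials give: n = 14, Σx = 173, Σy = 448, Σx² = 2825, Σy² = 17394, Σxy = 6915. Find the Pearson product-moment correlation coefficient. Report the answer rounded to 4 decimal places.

Numerator: nΣxy − (Σx)(Σy) = 14·6915 − (173)(448) = 19306
Denominator: √[(nΣx²−(Σx)²)(nΣy²−(Σy)²)]
  nΣx²−(Σx)² = 14·2825 − 29929 = 9621;  nΣy²−(Σy)² = 14·17394 − 200704 = 42812
  √(9621·42812) = √411894252 = 20295.1780
r = 19306 / 20295.1780 = 0.9513

0.9513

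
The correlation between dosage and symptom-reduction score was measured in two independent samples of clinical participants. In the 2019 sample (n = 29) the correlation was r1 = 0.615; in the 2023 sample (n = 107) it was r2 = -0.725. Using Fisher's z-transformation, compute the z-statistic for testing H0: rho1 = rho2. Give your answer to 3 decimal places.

Fisher z-transforms: z1 = atanh(0.615) = 0.716923, z2 = atanh(-0.725) = -0.918106; difference d = 1.635029
Var(d) = 1/26 + 1/104 = 0.0384615 + 0.0096154 = 0.0480769
z = d/√Var(d) = 1.635029 / √0.0480769 = 1.635029 / 0.219264 = 7.457

7.457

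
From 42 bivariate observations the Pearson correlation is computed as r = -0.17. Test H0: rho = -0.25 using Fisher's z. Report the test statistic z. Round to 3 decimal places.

0.523

z_r = atanh(-0.17) = -0.171667,  z_0 = atanh(-0.25) = -0.255413
SE = 1/√(n−3) = 1/√39 = 0.160128
z = (z_r − z_0)/SE = (-0.171667 − (-0.255413)) / 0.160128 = 0.083746 / 0.160128 = 0.523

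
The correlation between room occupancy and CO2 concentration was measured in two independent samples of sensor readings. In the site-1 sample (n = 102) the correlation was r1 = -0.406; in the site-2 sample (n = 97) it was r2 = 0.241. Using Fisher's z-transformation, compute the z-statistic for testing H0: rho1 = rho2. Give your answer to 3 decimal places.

-4.699

Fisher z-transforms: z1 = atanh(-0.406) = -0.430812, z2 = atanh(0.241) = 0.245836; difference d = -0.676648
Var(d) = 1/99 + 1/94 = 0.0101010 + 0.0106383 = 0.0207393
z = d/√Var(d) = -0.676648 / √0.0207393 = -0.676648 / 0.144011 = -4.699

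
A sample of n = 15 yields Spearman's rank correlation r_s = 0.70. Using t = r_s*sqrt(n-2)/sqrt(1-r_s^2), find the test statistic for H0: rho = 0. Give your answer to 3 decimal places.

3.534

t = r_s·√(n−2) / √(1−r_s²) with r_s = 0.70, n = 15
  = 0.70·√13 / √(1 − 0.4900)
  = 0.70·3.605551 / 0.714143
  = 2.523886 / 0.714143 = 3.534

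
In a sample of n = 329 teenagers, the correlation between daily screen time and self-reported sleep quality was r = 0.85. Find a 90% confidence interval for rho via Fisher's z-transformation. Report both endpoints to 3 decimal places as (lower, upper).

(0.823, 0.873)

z_r = atanh(0.85) = 1.256153;  SE = 1/√(n−3) = 1/√326 = 0.055385
z-limits: 1.256153 ± 1.645·0.055385 = 1.256153 ± 0.091108 = [1.165045, 1.347261]
ρ-limits: (tanh 1.165045, tanh 1.347261) = (0.823, 0.873)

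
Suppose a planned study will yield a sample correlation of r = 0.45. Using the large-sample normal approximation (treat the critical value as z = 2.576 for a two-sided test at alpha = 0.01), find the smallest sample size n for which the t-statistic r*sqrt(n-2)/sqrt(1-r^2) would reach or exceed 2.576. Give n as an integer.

Need r·√(n−2)/√(1−r²) ≥ 2.576
√(n−2) ≥ 2.576·√(1−0.2025) / 0.45 = 2.576·0.893029 / 0.45 = 5.1121
n−2 ≥ 26.1336  ⇒  n ≥ 28.1336
Smallest integer n = 29

29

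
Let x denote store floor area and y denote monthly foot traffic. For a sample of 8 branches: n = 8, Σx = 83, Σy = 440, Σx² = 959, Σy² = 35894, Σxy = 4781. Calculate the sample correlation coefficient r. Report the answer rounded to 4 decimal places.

0.2019

Numerator: nΣxy − (Σx)(Σy) = 8·4781 − (83)(440) = 1728
Denominator: √[(nΣx²−(Σx)²)(nΣy²−(Σy)²)]
  nΣx²−(Σx)² = 8·959 − 6889 = 783;  nΣy²−(Σy)² = 8·35894 − 193600 = 93552
  √(783·93552) = √73251216 = 8558.6924
r = 1728 / 8558.6924 = 0.2019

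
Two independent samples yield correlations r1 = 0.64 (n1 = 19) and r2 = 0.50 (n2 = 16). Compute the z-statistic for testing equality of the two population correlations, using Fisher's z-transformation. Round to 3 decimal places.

0.559

Fisher z-transforms: z1 = atanh(0.64) = 0.758174, z2 = atanh(0.50) = 0.549306; difference d = 0.208868
Var(d) = 1/16 + 1/13 = 0.0625000 + 0.0769231 = 0.1394231
z = d/√Var(d) = 0.208868 / √0.1394231 = 0.208868 / 0.373394 = 0.559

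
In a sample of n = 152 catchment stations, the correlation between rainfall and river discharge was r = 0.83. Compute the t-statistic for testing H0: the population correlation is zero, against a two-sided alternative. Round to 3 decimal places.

18.225

t = r·√(n−2) / √(1−r²) with r = 0.83, n = 152
  = 0.83·√150 / √(1 − 0.6889)
  = 0.83·12.247449 / 0.557763
  = 10.165383 / 0.557763 = 18.225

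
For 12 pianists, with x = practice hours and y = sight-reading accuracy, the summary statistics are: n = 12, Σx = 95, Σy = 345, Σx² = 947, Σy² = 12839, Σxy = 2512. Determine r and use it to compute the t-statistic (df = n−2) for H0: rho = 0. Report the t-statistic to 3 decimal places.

-0.960

Numerator: nΣxy − (Σx)(Σy) = 12·2512 − (95)(345) = -2631
Denominator: √[(nΣx²−(Σx)²)(nΣy²−(Σy)²)]
  nΣx²−(Σx)² = 12·947 − 9025 = 2339;  nΣy²−(Σy)² = 12·12839 − 119025 = 35043
  √(2339·35043) = √81965577 = 9053.4842
r = -2631 / 9053.4842 = -0.2906
t = r·√(n−2)/√(1−r²) = -0.2906·√10 / √(1−0.084448) = -0.918958 / 0.956845 = -0.960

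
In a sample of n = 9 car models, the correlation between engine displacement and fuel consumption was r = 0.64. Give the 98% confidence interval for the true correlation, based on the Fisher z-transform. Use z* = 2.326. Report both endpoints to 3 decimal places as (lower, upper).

Fisher z: z_r = atanh(r) = ½·ln((1+0.64)/(1−0.64)) = 0.758174
SE(z) = 1/√(n−3) = 1/√6 = 0.408248
98% ⇒ z* = 2.326; margin = 2.326·0.408248 = 0.949585
CI on z-scale: (-0.191411, 1.707759)
Back-transform: tanh(-0.191411) = -0.189107, tanh(1.707759) = 0.936372

(-0.189, 0.936)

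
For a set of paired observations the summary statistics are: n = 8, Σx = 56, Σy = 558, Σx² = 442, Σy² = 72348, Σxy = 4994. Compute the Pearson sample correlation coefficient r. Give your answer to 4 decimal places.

0.8416

S_xy = nΣxy − ΣxΣy = 8·4994 − 56·558 = 39952 − 31248 = 8704
S_xx = nΣx² − (Σx)² = 8·442 − 56² = 3536 − 3136 = 400
S_yy = nΣy² − (Σy)² = 8·72348 − 558² = 578784 − 311364 = 267420
r = S_xy / √(S_xx·S_yy) = 8704 / √(400·267420) = 8704 / √106968000 = 8704 / 10342.5335 = 0.8416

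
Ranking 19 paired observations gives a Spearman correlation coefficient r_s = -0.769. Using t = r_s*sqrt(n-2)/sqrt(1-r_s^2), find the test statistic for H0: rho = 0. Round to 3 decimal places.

t = r_s·√(n−2) / √(1−r_s²) with r_s = -0.769, n = 19
  = -0.769·√17 / √(1 − 0.591361)
  = -0.769·4.123106 / 0.639249
  = -3.170669 / 0.639249 = -4.960

-4.960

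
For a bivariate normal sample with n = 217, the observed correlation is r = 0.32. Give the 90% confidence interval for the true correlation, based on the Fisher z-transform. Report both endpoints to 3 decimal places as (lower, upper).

(0.216, 0.417)

Fisher z: z_r = atanh(r) = ½·ln((1+0.32)/(1−0.32)) = 0.331647
SE(z) = 1/√(n−3) = 1/√214 = 0.068359
90% ⇒ z* = 1.645; margin = 1.645·0.068359 = 0.112451
CI on z-scale: (0.219196, 0.444098)
Back-transform: tanh(0.219196) = 0.215752, tanh(0.444098) = 0.417036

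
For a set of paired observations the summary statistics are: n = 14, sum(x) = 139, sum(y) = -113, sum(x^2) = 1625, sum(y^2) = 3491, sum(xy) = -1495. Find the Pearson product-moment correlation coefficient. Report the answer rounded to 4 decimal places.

-0.4694

Numerator: nΣxy − (Σx)(Σy) = 14·(-1495) − (139)(-113) = -5223
Denominator: √[(nΣx²−(Σx)²)(nΣy²−(Σy)²)]
  nΣx²−(Σx)² = 14·1625 − 19321 = 3429;  nΣy²−(Σy)² = 14·3491 − 12769 = 36105
  √(3429·36105) = √123804045 = 11126.7266
r = -5223 / 11126.7266 = -0.4694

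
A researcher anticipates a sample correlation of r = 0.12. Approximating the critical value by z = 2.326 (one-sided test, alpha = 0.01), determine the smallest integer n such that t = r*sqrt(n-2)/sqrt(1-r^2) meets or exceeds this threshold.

r√(n−2)/√(1−r²) ≥ 2.326  ⇔  n−2 ≥ (2.326)²·(1−r²)/r²
(1−r²)/r² = (1−0.0144)/0.0144 = 68.4444
n ≥ 2 + 5.410276·68.4444 = 2 + 370.3031 = 372.3031
⌈372.3031⌉ = 373

373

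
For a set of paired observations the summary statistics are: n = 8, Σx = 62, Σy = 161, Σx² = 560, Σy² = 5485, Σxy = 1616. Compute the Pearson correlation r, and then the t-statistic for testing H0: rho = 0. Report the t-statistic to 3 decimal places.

4.357

S_xy = nΣxy − ΣxΣy = 8·1616 − 62·161 = 12928 − 9982 = 2946
S_xx = nΣx² − (Σx)² = 8·560 − 62² = 4480 − 3844 = 636
S_yy = nΣy² − (Σy)² = 8·5485 − 161² = 43880 − 25921 = 17959
r = S_xy / √(S_xx·S_yy) = 2946 / √(636·17959) = 2946 / √11421924 = 2946 / 3379.6337 = 0.8717
t = r·√(n−2)/√(1−r²) = 0.8717·√6 / √(1−0.759861) = 2.135220 / 0.490040 = 4.357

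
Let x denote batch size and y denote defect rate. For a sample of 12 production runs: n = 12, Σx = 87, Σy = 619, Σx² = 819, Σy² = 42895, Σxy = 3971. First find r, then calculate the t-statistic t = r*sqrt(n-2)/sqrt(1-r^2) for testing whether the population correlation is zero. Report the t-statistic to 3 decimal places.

S_xy = nΣxy − ΣxΣy = 12·3971 − 87·619 = 47652 − 53853 = -6201
S_xx = nΣx² − (Σx)² = 12·819 − 87² = 9828 − 7569 = 2259
S_yy = nΣy² − (Σy)² = 12·42895 − 619² = 514740 − 383161 = 131579
r = S_xy / √(S_xx·S_yy) = -6201 / √(2259·131579) = -6201 / √297236961 = -6201 / 17240.5615 = -0.3597
t = r·√(n−2)/√(1−r²) = -0.3597·√10 / √(1−0.129384) = -1.137471 / 0.933068 = -1.219

-1.219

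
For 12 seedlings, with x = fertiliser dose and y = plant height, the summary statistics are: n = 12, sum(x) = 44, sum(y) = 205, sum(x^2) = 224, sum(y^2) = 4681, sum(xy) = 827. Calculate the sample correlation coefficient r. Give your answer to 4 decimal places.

0.2772

S_xy = nΣxy − ΣxΣy = 12·827 − 44·205 = 9924 − 9020 = 904
S_xx = nΣx² − (Σx)² = 12·224 − 44² = 2688 − 1936 = 752
S_yy = nΣy² − (Σy)² = 12·4681 − 205² = 56172 − 42025 = 14147
r = S_xy / √(S_xx·S_yy) = 904 / √(752·14147) = 904 / √10638544 = 904 / 3261.6781 = 0.2772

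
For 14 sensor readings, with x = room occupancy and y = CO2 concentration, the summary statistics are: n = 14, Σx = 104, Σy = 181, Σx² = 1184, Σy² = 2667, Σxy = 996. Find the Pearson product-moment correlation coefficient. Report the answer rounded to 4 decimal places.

-0.9504

S_xy = nΣxy − ΣxΣy = 14·996 − 104·181 = 13944 − 18824 = -4880
S_xx = nΣx² − (Σx)² = 14·1184 − 104² = 16576 − 10816 = 5760
S_yy = nΣy² − (Σy)² = 14·2667 − 181² = 37338 − 32761 = 4577
r = S_xy / √(S_xx·S_yy) = -4880 / √(5760·4577) = -4880 / √26363520 = -4880 / 5134.5418 = -0.9504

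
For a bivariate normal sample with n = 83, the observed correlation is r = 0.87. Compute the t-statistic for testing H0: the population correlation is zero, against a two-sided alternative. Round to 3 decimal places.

15.881

1 − r² = 1 − 0.7569 = 0.2431;  √(1−r²) = 0.493052
√(n−2) = √81 = 9.000000
t = r·√(n−2)/√(1−r²) = 0.87 · 9.000000 / 0.493052 = 15.881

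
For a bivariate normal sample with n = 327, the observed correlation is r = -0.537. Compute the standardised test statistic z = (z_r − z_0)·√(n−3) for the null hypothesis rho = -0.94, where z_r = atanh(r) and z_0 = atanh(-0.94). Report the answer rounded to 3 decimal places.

20.486

Fisher z: atanh(-0.537) = -0.599930, atanh(-0.94) = -1.738049
z = (z_r − z_0)·√(n−3) = (-0.599930 − (-1.738049))·√324 = 1.138119 · 18.000000 = 20.486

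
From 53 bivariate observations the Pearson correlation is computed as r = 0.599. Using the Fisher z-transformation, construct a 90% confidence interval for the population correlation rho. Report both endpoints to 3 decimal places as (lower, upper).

Fisher z: z_r = atanh(r) = ½·ln((1+0.599)/(1−0.599)) = 0.691586
SE(z) = 1/√(n−3) = 1/√50 = 0.141421
90% ⇒ z* = 1.645; margin = 1.645·0.141421 = 0.232638
CI on z-scale: (0.458948, 0.924224)
Back-transform: tanh(0.458948) = 0.429226, tanh(0.924224) = 0.727890

(0.429, 0.728)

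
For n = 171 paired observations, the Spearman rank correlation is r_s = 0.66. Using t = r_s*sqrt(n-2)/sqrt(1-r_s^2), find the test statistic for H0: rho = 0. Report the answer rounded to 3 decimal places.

t = r_s·√(n−2) / √(1−r_s²) with r_s = 0.66, n = 171
  = 0.66·√169 / √(1 − 0.4356)
  = 0.66·13.000000 / 0.751266
  = 8.580000 / 0.751266 = 11.421

11.421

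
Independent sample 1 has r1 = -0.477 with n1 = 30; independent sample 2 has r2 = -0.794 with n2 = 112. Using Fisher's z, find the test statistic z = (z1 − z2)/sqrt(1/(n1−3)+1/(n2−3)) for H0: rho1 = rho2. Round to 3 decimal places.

2.619

Fisher z-transforms: z1 = atanh(-0.477) = -0.519093, z2 = atanh(-0.794) = -1.082163; difference d = 0.563070
Var(d) = 1/27 + 1/109 = 0.0370370 + 0.0091743 = 0.0462113
z = d/√Var(d) = 0.563070 / √0.0462113 = 0.563070 / 0.214968 = 2.619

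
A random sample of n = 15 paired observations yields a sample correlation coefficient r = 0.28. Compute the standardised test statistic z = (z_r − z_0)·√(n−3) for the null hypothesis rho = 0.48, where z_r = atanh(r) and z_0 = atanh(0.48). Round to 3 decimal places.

Fisher z: atanh(0.28) = 0.287682, atanh(0.48) = 0.522984
z = (z_r − z_0)·√(n−3) = (0.287682 − 0.522984)·√12 = -0.235302 · 3.464102 = -0.815

-0.815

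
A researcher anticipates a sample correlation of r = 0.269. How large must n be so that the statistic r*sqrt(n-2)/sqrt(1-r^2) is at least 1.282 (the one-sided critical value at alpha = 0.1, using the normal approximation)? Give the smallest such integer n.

24

r√(n−2)/√(1−r²) ≥ 1.282  ⇔  n−2 ≥ (1.282)²·(1−r²)/r²
(1−r²)/r² = (1−0.072361)/0.072361 = 12.8196
n ≥ 2 + 1.643524·12.8196 = 2 + 21.0693 = 23.0693
⌈23.0693⌉ = 24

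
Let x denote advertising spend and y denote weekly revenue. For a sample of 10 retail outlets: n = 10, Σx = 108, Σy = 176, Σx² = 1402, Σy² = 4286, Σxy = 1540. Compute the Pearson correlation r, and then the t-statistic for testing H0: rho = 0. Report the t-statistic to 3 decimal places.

-2.637

Numerator: nΣxy − (Σx)(Σy) = 10·1540 − (108)(176) = -3608
Denominator: √[(nΣx²−(Σx)²)(nΣy²−(Σy)²)]
  nΣx²−(Σx)² = 10·1402 − 11664 = 2356;  nΣy²−(Σy)² = 10·4286 − 30976 = 11884
  √(2356·11884) = √27998704 = 5291.3802
r = -3608 / 5291.3802 = -0.6819
t = r·√(n−2)/√(1−r²) = -0.6819·√8 / √(1−0.464988) = -1.928704 / 0.731445 = -2.637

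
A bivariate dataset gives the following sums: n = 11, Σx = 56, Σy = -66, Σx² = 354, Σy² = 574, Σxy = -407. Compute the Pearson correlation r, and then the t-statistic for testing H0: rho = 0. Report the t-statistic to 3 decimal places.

S_xy = nΣxy − ΣxΣy = 11·(-407) − 56·(-66) = -4477 − (-3696) = -781
S_xx = nΣx² − (Σx)² = 11·354 − 56² = 3894 − 3136 = 758
S_yy = nΣy² − (Σy)² = 11·574 − (-66)² = 6314 − 4356 = 1958
r = S_xy / √(S_xx·S_yy) = -781 / √(758·1958) = -781 / √1484164 = -781 / 1218.2627 = -0.6411
t = r·√(n−2)/√(1−r²) = -0.6411·√9 / √(1−0.411009) = -1.923300 / 0.767457 = -2.506

-2.506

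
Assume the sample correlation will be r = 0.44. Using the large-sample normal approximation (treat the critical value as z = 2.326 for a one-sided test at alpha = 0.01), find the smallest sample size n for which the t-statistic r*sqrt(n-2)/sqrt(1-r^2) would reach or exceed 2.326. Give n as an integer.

25

Need r·√(n−2)/√(1−r²) ≥ 2.326
√(n−2) ≥ 2.326·√(1−0.1936) / 0.44 = 2.326·0.897998 / 0.44 = 4.7471
n−2 ≥ 22.5350  ⇒  n ≥ 24.5350
Smallest integer n = 25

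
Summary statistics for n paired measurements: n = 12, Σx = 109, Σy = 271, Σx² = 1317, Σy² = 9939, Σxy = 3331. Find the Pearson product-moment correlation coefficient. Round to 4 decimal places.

S_xy = nΣxy − ΣxΣy = 12·3331 − 109·271 = 39972 − 29539 = 10433
S_xx = nΣx² − (Σx)² = 12·1317 − 109² = 15804 − 11881 = 3923
S_yy = nΣy² − (Σy)² = 12·9939 − 271² = 119268 − 73441 = 45827
r = S_xy / √(S_xx·S_yy) = 10433 / √(3923·45827) = 10433 / √179779321 = 10433 / 13408.1811 = 0.7781

0.7781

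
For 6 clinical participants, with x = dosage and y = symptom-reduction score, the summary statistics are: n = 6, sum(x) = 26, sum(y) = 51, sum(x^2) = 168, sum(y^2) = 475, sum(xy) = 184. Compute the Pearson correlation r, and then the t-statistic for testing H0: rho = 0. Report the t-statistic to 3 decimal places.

-2.430

S_xy = nΣxy − ΣxΣy = 6·184 − 26·51 = 1104 − 1326 = -222
S_xx = nΣx² − (Σx)² = 6·168 − 26² = 1008 − 676 = 332
S_yy = nΣy² − (Σy)² = 6·475 − 51² = 2850 − 2601 = 249
r = S_xy / √(S_xx·S_yy) = -222 / √(332·249) = -222 / √82668 = -222 / 287.5204 = -0.7721
t = r·√(n−2)/√(1−r²) = -0.7721·√4 / √(1−0.596138) = -1.544200 / 0.635501 = -2.430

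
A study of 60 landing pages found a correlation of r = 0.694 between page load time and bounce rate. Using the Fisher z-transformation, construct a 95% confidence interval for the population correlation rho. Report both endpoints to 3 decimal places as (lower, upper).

(0.534, 0.806)

Fisher z: z_r = atanh(r) = ½·ln((1+0.694)/(1−0.694)) = 0.855631
SE(z) = 1/√(n−3) = 1/√57 = 0.132453
95% ⇒ z* = 1.960; margin = 1.960·0.132453 = 0.259608
CI on z-scale: (0.596023, 1.115239)
Back-transform: tanh(0.596023) = 0.534214, tanh(1.115239) = 0.805907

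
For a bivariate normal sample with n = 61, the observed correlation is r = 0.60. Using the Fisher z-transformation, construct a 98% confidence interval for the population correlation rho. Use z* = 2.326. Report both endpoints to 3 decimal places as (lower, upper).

Fisher z: z_r = atanh(r) = ½·ln((1+0.60)/(1−0.60)) = 0.693147
SE(z) = 1/√(n−3) = 1/√58 = 0.131306
98% ⇒ z* = 2.326; margin = 2.326·0.131306 = 0.305418
CI on z-scale: (0.387729, 0.998565)
Back-transform: tanh(0.387729) = 0.369401, tanh(0.998565) = 0.760991

(0.369, 0.761)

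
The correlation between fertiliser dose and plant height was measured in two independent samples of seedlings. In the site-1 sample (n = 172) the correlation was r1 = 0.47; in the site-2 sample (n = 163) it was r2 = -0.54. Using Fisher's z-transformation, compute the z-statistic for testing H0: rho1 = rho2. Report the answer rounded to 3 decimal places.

z1 = atanh(0.47) = 0.510070,  z2 = atanh(-0.54) = -0.604156
SE = √(1/(n1−3) + 1/(n2−3)) = √(1/169 + 1/160) = √(0.0059172 + 0.0062500) = √0.0121672 = 0.110305
z = (z1 − z2)/SE = (0.510070 − (-0.604156)) / 0.110305 = 1.114226 / 0.110305 = 10.101

10.101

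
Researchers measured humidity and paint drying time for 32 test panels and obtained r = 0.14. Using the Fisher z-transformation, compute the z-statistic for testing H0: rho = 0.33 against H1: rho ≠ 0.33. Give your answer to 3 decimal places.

Fisher z: atanh(0.14) = 0.140926, atanh(0.33) = 0.342828
z = (z_r − z_0)·√(n−3) = (0.140926 − 0.342828)·√29 = -0.201902 · 5.385165 = -1.087

-1.087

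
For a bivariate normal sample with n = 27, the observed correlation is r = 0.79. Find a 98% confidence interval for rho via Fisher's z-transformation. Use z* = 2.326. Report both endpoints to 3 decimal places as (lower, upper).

z_r = atanh(0.79) = 1.071432;  SE = 1/√(n−3) = 1/√24 = 0.204124
z-limits: 1.071432 ± 2.326·0.204124 = 1.071432 ± 0.474792 = [0.596640, 1.546224]
ρ-limits: (tanh 0.596640, tanh 1.546224) = (0.535, 0.913)

(0.535, 0.913)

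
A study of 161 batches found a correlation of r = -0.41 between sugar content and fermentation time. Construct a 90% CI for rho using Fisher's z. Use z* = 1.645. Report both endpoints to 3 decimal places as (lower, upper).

Fisher z: z_r = atanh(r) = ½·ln((1+(-0.41))/(1−(-0.41))) = -0.435611
SE(z) = 1/√(n−3) = 1/√158 = 0.079556
90% ⇒ z* = 1.645; margin = 1.645·0.079556 = 0.130870
CI on z-scale: (-0.566481, -0.304741)
Back-transform: tanh(-0.566481) = -0.512770, tanh(-0.304741) = -0.295645

(-0.513, -0.296)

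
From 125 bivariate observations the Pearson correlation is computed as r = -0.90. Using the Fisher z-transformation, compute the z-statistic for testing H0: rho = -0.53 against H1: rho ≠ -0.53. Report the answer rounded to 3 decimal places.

-9.743

z_r = atanh(-0.90) = -1.472219,  z_0 = atanh(-0.53) = -0.590145
SE = 1/√(n−3) = 1/√122 = 0.090536
z = (z_r − z_0)/SE = (-1.472219 − (-0.590145)) / 0.090536 = -0.882074 / 0.090536 = -9.743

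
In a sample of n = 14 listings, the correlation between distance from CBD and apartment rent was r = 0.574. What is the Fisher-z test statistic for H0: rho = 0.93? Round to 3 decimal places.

Fisher z: atanh(0.574) = 0.653468, atanh(0.93) = 1.658390
z = (z_r − z_0)·√(n−3) = (0.653468 − 1.658390)·√11 = -1.004922 · 3.316625 = -3.333

-3.333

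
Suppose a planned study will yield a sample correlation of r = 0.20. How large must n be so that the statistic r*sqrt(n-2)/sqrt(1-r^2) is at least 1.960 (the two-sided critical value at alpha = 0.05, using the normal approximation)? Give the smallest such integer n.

95

r√(n−2)/√(1−r²) ≥ 1.960  ⇔  n−2 ≥ (1.960)²·(1−r²)/r²
(1−r²)/r² = (1−0.0400)/0.0400 = 24.0000
n ≥ 2 + 3.8416·24.0000 = 2 + 92.1984 = 94.1984
⌈94.1984⌉ = 95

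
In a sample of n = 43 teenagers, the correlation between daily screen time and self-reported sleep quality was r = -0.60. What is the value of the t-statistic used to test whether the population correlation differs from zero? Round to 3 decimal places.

t = r·√(n−2) / √(1−r²) with r = -0.60, n = 43
  = -0.60·√41 / √(1 − 0.3600)
  = -0.60·6.403124 / 0.800000
  = -3.841874 / 0.800000 = -4.802

-4.802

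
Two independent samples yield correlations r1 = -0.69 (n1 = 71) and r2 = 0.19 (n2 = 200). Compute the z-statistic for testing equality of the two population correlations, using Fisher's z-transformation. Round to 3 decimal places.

Fisher z-transforms: z1 = atanh(-0.69) = -0.847956, z2 = atanh(0.19) = 0.192337; difference d = -1.040293
Var(d) = 1/68 + 1/197 = 0.0147059 + 0.0050761 = 0.0197820
z = d/√Var(d) = -1.040293 / √0.0197820 = -1.040293 / 0.140648 = -7.396

-7.396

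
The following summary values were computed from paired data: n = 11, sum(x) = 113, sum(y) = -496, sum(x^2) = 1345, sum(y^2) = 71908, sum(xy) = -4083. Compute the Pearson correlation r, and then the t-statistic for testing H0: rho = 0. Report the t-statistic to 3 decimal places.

S_xy = nΣxy − ΣxΣy = 11·(-4083) − 113·(-496) = -44913 − (-56048) = 11135
S_xx = nΣx² − (Σx)² = 11·1345 − 113² = 14795 − 12769 = 2026
S_yy = nΣy² − (Σy)² = 11·71908 − (-496)² = 790988 − 246016 = 544972
r = S_xy / √(S_xx·S_yy) = 11135 / √(2026·544972) = 11135 / √1104113272 = 11135 / 33228.2000 = 0.3351
t = r·√(n−2)/√(1−r²) = 0.3351·√9 / √(1−0.112292) = 1.005300 / 0.942183 = 1.067

1.067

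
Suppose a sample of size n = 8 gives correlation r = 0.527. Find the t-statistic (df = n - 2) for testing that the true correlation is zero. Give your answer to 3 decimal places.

1.519

t = r·√(n−2) / √(1−r²) with r = 0.527, n = 8
  = 0.527·√6 / √(1 − 0.277729)
  = 0.527·2.449490 / 0.849865
  = 1.290881 / 0.849865 = 1.519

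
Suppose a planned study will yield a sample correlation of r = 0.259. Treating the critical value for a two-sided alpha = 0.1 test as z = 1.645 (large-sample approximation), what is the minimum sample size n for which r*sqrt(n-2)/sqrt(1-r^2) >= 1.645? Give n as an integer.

40

Need r·√(n−2)/√(1−r²) ≥ 1.645
√(n−2) ≥ 1.645·√(1−0.067081) / 0.259 = 1.645·0.965877 / 0.259 = 6.1346
n−2 ≥ 37.6333  ⇒  n ≥ 39.6333
Smallest integer n = 40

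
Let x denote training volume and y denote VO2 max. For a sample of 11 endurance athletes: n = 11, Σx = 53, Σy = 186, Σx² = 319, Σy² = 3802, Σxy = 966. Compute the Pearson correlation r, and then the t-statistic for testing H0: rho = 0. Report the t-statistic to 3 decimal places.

S_xy = nΣxy − ΣxΣy = 11·966 − 53·186 = 10626 − 9858 = 768
S_xx = nΣx² − (Σx)² = 11·319 − 53² = 3509 − 2809 = 700
S_yy = nΣy² − (Σy)² = 11·3802 − 186² = 41822 − 34596 = 7226
r = S_xy / √(S_xx·S_yy) = 768 / √(700·7226) = 768 / √5058200 = 768 / 2249.0442 = 0.3415
t = r·√(n−2)/√(1−r²) = 0.3415·√9 / √(1−0.116622) = 1.024500 / 0.939882 = 1.090

1.090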